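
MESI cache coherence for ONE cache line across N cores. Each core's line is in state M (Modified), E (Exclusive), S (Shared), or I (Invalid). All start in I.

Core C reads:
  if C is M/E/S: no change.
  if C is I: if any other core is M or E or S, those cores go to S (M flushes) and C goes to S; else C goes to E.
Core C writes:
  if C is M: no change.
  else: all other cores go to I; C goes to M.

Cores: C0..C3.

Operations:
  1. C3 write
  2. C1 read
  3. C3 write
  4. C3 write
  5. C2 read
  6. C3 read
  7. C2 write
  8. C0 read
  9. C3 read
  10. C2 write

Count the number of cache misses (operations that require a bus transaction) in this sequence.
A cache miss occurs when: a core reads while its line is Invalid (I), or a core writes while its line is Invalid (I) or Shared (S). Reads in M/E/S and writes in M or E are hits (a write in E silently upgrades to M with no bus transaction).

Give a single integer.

Op 1: C3 write [C3 write: invalidate none -> C3=M] -> [I,I,I,M] [MISS #1: write from I]
Op 2: C1 read [C1 read from I: others=['C3=M'] -> C1=S, others downsized to S] -> [I,S,I,S] [MISS #2: read from I]
Op 3: C3 write [C3 write: invalidate ['C1=S'] -> C3=M] -> [I,I,I,M] [MISS #3: write from S]
Op 4: C3 write [C3 write: already M (modified), no change] -> [I,I,I,M] [hit: write from M]
Op 5: C2 read [C2 read from I: others=['C3=M'] -> C2=S, others downsized to S] -> [I,I,S,S] [MISS #4: read from I]
Op 6: C3 read [C3 read: already in S, no change] -> [I,I,S,S] [hit: read from S]
Op 7: C2 write [C2 write: invalidate ['C3=S'] -> C2=M] -> [I,I,M,I] [MISS #5: write from S]
Op 8: C0 read [C0 read from I: others=['C2=M'] -> C0=S, others downsized to S] -> [S,I,S,I] [MISS #6: read from I]
Op 9: C3 read [C3 read from I: others=['C0=S', 'C2=S'] -> C3=S, others downsized to S] -> [S,I,S,S] [MISS #7: read from I]
Op 10: C2 write [C2 write: invalidate ['C0=S', 'C3=S'] -> C2=M] -> [I,I,M,I] [MISS #8: write from S]

Answer: 8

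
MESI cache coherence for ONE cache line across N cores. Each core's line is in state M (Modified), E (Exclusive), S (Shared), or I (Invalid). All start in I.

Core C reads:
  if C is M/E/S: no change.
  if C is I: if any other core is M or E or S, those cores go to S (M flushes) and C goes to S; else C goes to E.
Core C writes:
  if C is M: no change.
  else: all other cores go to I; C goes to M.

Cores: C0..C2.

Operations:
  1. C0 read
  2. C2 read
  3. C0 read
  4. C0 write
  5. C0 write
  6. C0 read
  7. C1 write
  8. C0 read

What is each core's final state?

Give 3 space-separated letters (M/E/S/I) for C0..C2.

Answer: S S I

Derivation:
Op 1: C0 read [C0 read from I: no other sharers -> C0=E (exclusive)] -> [E,I,I]
Op 2: C2 read [C2 read from I: others=['C0=E'] -> C2=S, others downsized to S] -> [S,I,S]
Op 3: C0 read [C0 read: already in S, no change] -> [S,I,S]
Op 4: C0 write [C0 write: invalidate ['C2=S'] -> C0=M] -> [M,I,I]
Op 5: C0 write [C0 write: already M (modified), no change] -> [M,I,I]
Op 6: C0 read [C0 read: already in M, no change] -> [M,I,I]
Op 7: C1 write [C1 write: invalidate ['C0=M'] -> C1=M] -> [I,M,I]
Op 8: C0 read [C0 read from I: others=['C1=M'] -> C0=S, others downsized to S] -> [S,S,I]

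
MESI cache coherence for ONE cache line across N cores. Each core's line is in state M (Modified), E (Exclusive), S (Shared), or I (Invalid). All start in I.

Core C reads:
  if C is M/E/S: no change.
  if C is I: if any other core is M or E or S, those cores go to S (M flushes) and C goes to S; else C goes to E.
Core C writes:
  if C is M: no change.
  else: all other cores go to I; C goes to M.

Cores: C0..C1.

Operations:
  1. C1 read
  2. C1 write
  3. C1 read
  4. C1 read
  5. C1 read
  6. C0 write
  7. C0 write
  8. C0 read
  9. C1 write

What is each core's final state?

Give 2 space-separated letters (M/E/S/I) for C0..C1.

Answer: I M

Derivation:
Op 1: C1 read [C1 read from I: no other sharers -> C1=E (exclusive)] -> [I,E]
Op 2: C1 write [C1 write: invalidate none -> C1=M] -> [I,M]
Op 3: C1 read [C1 read: already in M, no change] -> [I,M]
Op 4: C1 read [C1 read: already in M, no change] -> [I,M]
Op 5: C1 read [C1 read: already in M, no change] -> [I,M]
Op 6: C0 write [C0 write: invalidate ['C1=M'] -> C0=M] -> [M,I]
Op 7: C0 write [C0 write: already M (modified), no change] -> [M,I]
Op 8: C0 read [C0 read: already in M, no change] -> [M,I]
Op 9: C1 write [C1 write: invalidate ['C0=M'] -> C1=M] -> [I,M]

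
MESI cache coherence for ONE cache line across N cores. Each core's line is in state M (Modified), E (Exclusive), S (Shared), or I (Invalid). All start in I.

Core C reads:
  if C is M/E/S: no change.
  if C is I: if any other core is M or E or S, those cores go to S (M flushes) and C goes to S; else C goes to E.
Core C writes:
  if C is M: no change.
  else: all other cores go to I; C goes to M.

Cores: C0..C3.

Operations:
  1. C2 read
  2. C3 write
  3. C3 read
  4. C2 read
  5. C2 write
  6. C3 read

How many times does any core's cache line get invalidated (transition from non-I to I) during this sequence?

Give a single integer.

Op 1: C2 read [C2 read from I: no other sharers -> C2=E (exclusive)] -> [I,I,E,I] (invalidations this op: 0; running total: 0)
Op 2: C3 write [C3 write: invalidate ['C2=E'] -> C3=M] -> [I,I,I,M] (invalidations this op: 1; running total: 1)
Op 3: C3 read [C3 read: already in M, no change] -> [I,I,I,M] (invalidations this op: 0; running total: 1)
Op 4: C2 read [C2 read from I: others=['C3=M'] -> C2=S, others downsized to S] -> [I,I,S,S] (invalidations this op: 0; running total: 1)
Op 5: C2 write [C2 write: invalidate ['C3=S'] -> C2=M] -> [I,I,M,I] (invalidations this op: 1; running total: 2)
Op 6: C3 read [C3 read from I: others=['C2=M'] -> C3=S, others downsized to S] -> [I,I,S,S] (invalidations this op: 0; running total: 2)

Answer: 2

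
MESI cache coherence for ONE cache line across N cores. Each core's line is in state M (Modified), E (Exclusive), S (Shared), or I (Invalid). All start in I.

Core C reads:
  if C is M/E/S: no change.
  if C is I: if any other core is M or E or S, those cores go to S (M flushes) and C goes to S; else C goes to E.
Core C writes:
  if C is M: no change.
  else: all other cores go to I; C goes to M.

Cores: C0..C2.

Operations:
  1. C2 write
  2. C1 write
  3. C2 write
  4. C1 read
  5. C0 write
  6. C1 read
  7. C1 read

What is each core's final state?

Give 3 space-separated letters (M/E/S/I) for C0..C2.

Op 1: C2 write [C2 write: invalidate none -> C2=M] -> [I,I,M]
Op 2: C1 write [C1 write: invalidate ['C2=M'] -> C1=M] -> [I,M,I]
Op 3: C2 write [C2 write: invalidate ['C1=M'] -> C2=M] -> [I,I,M]
Op 4: C1 read [C1 read from I: others=['C2=M'] -> C1=S, others downsized to S] -> [I,S,S]
Op 5: C0 write [C0 write: invalidate ['C1=S', 'C2=S'] -> C0=M] -> [M,I,I]
Op 6: C1 read [C1 read from I: others=['C0=M'] -> C1=S, others downsized to S] -> [S,S,I]
Op 7: C1 read [C1 read: already in S, no change] -> [S,S,I]

Answer: S S I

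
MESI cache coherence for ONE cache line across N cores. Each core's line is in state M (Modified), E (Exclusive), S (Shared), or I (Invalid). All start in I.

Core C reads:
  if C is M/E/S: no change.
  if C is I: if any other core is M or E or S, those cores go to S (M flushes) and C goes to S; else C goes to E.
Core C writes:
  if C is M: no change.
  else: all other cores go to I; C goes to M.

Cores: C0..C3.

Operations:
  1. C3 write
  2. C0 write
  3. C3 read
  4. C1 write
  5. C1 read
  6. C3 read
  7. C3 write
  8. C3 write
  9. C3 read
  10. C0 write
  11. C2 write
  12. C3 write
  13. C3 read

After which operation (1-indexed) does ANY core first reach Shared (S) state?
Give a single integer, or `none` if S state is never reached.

Op 1: C3 write [C3 write: invalidate none -> C3=M] -> [I,I,I,M]
Op 2: C0 write [C0 write: invalidate ['C3=M'] -> C0=M] -> [M,I,I,I]
Op 3: C3 read [C3 read from I: others=['C0=M'] -> C3=S, others downsized to S] -> [S,I,I,S]
  -> First S state at op 3; remaining ops need not be traced.

Answer: 3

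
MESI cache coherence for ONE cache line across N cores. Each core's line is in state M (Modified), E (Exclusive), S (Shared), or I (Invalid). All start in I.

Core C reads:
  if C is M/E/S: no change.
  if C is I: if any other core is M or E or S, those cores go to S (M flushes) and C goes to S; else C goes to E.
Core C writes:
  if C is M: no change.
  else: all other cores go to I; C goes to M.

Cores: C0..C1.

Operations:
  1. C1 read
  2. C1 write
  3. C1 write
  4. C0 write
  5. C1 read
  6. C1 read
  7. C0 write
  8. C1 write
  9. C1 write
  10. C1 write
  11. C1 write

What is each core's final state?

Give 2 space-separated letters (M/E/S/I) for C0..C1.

Op 1: C1 read [C1 read from I: no other sharers -> C1=E (exclusive)] -> [I,E]
Op 2: C1 write [C1 write: invalidate none -> C1=M] -> [I,M]
Op 3: C1 write [C1 write: already M (modified), no change] -> [I,M]
Op 4: C0 write [C0 write: invalidate ['C1=M'] -> C0=M] -> [M,I]
Op 5: C1 read [C1 read from I: others=['C0=M'] -> C1=S, others downsized to S] -> [S,S]
Op 6: C1 read [C1 read: already in S, no change] -> [S,S]
Op 7: C0 write [C0 write: invalidate ['C1=S'] -> C0=M] -> [M,I]
Op 8: C1 write [C1 write: invalidate ['C0=M'] -> C1=M] -> [I,M]
Op 9: C1 write [C1 write: already M (modified), no change] -> [I,M]
Op 10: C1 write [C1 write: already M (modified), no change] -> [I,M]
Op 11: C1 write [C1 write: already M (modified), no change] -> [I,M]

Answer: I M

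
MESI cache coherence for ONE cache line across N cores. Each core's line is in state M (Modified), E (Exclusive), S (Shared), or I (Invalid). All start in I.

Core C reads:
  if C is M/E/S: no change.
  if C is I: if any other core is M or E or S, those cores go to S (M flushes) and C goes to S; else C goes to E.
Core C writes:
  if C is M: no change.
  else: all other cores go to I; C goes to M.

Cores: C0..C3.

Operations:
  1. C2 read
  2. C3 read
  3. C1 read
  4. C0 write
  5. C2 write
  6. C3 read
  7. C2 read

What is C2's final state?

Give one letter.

Answer: S

Derivation:
Op 1: C2 read [C2 read from I: no other sharers -> C2=E (exclusive)] -> [I,I,E,I]
Op 2: C3 read [C3 read from I: others=['C2=E'] -> C3=S, others downsized to S] -> [I,I,S,S]
Op 3: C1 read [C1 read from I: others=['C2=S', 'C3=S'] -> C1=S, others downsized to S] -> [I,S,S,S]
Op 4: C0 write [C0 write: invalidate ['C1=S', 'C2=S', 'C3=S'] -> C0=M] -> [M,I,I,I]
Op 5: C2 write [C2 write: invalidate ['C0=M'] -> C2=M] -> [I,I,M,I]
Op 6: C3 read [C3 read from I: others=['C2=M'] -> C3=S, others downsized to S] -> [I,I,S,S]
Op 7: C2 read [C2 read: already in S, no change] -> [I,I,S,S]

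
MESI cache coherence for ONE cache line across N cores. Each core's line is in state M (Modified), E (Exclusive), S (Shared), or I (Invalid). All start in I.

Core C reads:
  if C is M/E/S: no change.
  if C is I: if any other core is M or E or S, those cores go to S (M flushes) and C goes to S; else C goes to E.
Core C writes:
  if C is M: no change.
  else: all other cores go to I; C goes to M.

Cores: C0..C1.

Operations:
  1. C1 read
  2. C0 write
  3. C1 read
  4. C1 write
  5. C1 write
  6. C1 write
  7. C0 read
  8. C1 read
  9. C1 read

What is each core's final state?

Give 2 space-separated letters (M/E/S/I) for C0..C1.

Op 1: C1 read [C1 read from I: no other sharers -> C1=E (exclusive)] -> [I,E]
Op 2: C0 write [C0 write: invalidate ['C1=E'] -> C0=M] -> [M,I]
Op 3: C1 read [C1 read from I: others=['C0=M'] -> C1=S, others downsized to S] -> [S,S]
Op 4: C1 write [C1 write: invalidate ['C0=S'] -> C1=M] -> [I,M]
Op 5: C1 write [C1 write: already M (modified), no change] -> [I,M]
Op 6: C1 write [C1 write: already M (modified), no change] -> [I,M]
Op 7: C0 read [C0 read from I: others=['C1=M'] -> C0=S, others downsized to S] -> [S,S]
Op 8: C1 read [C1 read: already in S, no change] -> [S,S]
Op 9: C1 read [C1 read: already in S, no change] -> [S,S]

Answer: S S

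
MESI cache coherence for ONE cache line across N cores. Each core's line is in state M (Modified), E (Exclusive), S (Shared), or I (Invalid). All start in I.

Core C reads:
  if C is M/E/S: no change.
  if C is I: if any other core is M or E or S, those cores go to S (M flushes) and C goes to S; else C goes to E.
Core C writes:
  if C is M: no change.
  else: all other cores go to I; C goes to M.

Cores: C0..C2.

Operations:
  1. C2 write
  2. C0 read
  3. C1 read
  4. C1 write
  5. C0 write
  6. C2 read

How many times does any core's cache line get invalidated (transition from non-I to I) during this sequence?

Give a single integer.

Op 1: C2 write [C2 write: invalidate none -> C2=M] -> [I,I,M] (invalidations this op: 0; running total: 0)
Op 2: C0 read [C0 read from I: others=['C2=M'] -> C0=S, others downsized to S] -> [S,I,S] (invalidations this op: 0; running total: 0)
Op 3: C1 read [C1 read from I: others=['C0=S', 'C2=S'] -> C1=S, others downsized to S] -> [S,S,S] (invalidations this op: 0; running total: 0)
Op 4: C1 write [C1 write: invalidate ['C0=S', 'C2=S'] -> C1=M] -> [I,M,I] (invalidations this op: 2; running total: 2)
Op 5: C0 write [C0 write: invalidate ['C1=M'] -> C0=M] -> [M,I,I] (invalidations this op: 1; running total: 3)
Op 6: C2 read [C2 read from I: others=['C0=M'] -> C2=S, others downsized to S] -> [S,I,S] (invalidations this op: 0; running total: 3)

Answer: 3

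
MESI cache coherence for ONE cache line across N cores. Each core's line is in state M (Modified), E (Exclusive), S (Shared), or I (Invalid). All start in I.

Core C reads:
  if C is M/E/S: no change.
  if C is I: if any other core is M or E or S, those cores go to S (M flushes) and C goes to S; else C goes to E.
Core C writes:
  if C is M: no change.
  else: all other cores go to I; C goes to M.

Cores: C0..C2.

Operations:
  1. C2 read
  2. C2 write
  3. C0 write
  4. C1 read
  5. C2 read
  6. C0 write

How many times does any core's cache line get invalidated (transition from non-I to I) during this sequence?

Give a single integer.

Answer: 3

Derivation:
Op 1: C2 read [C2 read from I: no other sharers -> C2=E (exclusive)] -> [I,I,E] (invalidations this op: 0; running total: 0)
Op 2: C2 write [C2 write: invalidate none -> C2=M] -> [I,I,M] (invalidations this op: 0; running total: 0)
Op 3: C0 write [C0 write: invalidate ['C2=M'] -> C0=M] -> [M,I,I] (invalidations this op: 1; running total: 1)
Op 4: C1 read [C1 read from I: others=['C0=M'] -> C1=S, others downsized to S] -> [S,S,I] (invalidations this op: 0; running total: 1)
Op 5: C2 read [C2 read from I: others=['C0=S', 'C1=S'] -> C2=S, others downsized to S] -> [S,S,S] (invalidations this op: 0; running total: 1)
Op 6: C0 write [C0 write: invalidate ['C1=S', 'C2=S'] -> C0=M] -> [M,I,I] (invalidations this op: 2; running total: 3)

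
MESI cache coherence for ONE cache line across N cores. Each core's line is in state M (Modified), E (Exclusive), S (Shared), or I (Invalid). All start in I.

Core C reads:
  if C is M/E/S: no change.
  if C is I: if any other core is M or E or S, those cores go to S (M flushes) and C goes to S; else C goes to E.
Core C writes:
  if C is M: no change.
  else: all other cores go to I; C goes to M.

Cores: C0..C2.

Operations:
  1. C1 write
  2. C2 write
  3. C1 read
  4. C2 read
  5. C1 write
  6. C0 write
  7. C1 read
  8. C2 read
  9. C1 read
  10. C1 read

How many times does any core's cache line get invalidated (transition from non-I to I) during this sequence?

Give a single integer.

Answer: 3

Derivation:
Op 1: C1 write [C1 write: invalidate none -> C1=M] -> [I,M,I] (invalidations this op: 0; running total: 0)
Op 2: C2 write [C2 write: invalidate ['C1=M'] -> C2=M] -> [I,I,M] (invalidations this op: 1; running total: 1)
Op 3: C1 read [C1 read from I: others=['C2=M'] -> C1=S, others downsized to S] -> [I,S,S] (invalidations this op: 0; running total: 1)
Op 4: C2 read [C2 read: already in S, no change] -> [I,S,S] (invalidations this op: 0; running total: 1)
Op 5: C1 write [C1 write: invalidate ['C2=S'] -> C1=M] -> [I,M,I] (invalidations this op: 1; running total: 2)
Op 6: C0 write [C0 write: invalidate ['C1=M'] -> C0=M] -> [M,I,I] (invalidations this op: 1; running total: 3)
Op 7: C1 read [C1 read from I: others=['C0=M'] -> C1=S, others downsized to S] -> [S,S,I] (invalidations this op: 0; running total: 3)
Op 8: C2 read [C2 read from I: others=['C0=S', 'C1=S'] -> C2=S, others downsized to S] -> [S,S,S] (invalidations this op: 0; running total: 3)
Op 9: C1 read [C1 read: already in S, no change] -> [S,S,S] (invalidations this op: 0; running total: 3)
Op 10: C1 read [C1 read: already in S, no change] -> [S,S,S] (invalidations this op: 0; running total: 3)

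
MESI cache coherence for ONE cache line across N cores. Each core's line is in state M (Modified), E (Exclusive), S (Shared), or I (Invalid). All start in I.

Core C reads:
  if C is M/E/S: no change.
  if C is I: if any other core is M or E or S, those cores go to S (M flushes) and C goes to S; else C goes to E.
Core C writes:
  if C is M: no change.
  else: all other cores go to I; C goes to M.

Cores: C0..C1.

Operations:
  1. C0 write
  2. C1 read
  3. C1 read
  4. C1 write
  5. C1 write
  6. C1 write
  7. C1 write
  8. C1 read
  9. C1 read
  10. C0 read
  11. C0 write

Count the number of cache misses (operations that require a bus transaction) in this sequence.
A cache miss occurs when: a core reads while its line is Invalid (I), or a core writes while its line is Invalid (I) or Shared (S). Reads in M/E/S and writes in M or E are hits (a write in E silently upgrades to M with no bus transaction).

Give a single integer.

Answer: 5

Derivation:
Op 1: C0 write [C0 write: invalidate none -> C0=M] -> [M,I] [MISS #1: write from I]
Op 2: C1 read [C1 read from I: others=['C0=M'] -> C1=S, others downsized to S] -> [S,S] [MISS #2: read from I]
Op 3: C1 read [C1 read: already in S, no change] -> [S,S] [hit: read from S]
Op 4: C1 write [C1 write: invalidate ['C0=S'] -> C1=M] -> [I,M] [MISS #3: write from S]
Op 5: C1 write [C1 write: already M (modified), no change] -> [I,M] [hit: write from M]
Op 6: C1 write [C1 write: already M (modified), no change] -> [I,M] [hit: write from M]
Op 7: C1 write [C1 write: already M (modified), no change] -> [I,M] [hit: write from M]
Op 8: C1 read [C1 read: already in M, no change] -> [I,M] [hit: read from M]
Op 9: C1 read [C1 read: already in M, no change] -> [I,M] [hit: read from M]
Op 10: C0 read [C0 read from I: others=['C1=M'] -> C0=S, others downsized to S] -> [S,S] [MISS #4: read from I]
Op 11: C0 write [C0 write: invalidate ['C1=S'] -> C0=M] -> [M,I] [MISS #5: write from S]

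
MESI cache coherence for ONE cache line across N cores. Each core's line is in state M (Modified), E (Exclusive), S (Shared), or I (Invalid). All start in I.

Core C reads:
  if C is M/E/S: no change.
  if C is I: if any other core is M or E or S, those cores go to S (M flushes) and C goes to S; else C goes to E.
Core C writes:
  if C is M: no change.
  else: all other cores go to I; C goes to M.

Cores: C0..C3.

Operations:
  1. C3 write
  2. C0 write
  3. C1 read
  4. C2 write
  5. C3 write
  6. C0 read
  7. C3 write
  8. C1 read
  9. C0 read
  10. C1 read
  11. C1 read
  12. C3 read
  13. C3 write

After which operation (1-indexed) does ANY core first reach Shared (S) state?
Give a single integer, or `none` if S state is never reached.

Answer: 3

Derivation:
Op 1: C3 write [C3 write: invalidate none -> C3=M] -> [I,I,I,M]
Op 2: C0 write [C0 write: invalidate ['C3=M'] -> C0=M] -> [M,I,I,I]
Op 3: C1 read [C1 read from I: others=['C0=M'] -> C1=S, others downsized to S] -> [S,S,I,I]
  -> First S state at op 3; remaining ops need not be traced.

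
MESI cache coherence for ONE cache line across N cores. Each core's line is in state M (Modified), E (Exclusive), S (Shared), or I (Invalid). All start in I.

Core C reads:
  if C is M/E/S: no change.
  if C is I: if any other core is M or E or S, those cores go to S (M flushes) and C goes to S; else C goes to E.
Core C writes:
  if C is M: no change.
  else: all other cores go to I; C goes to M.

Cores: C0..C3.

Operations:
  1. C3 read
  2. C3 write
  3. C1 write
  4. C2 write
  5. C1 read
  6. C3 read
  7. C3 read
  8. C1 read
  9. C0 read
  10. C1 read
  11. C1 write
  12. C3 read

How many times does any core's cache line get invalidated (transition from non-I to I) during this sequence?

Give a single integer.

Op 1: C3 read [C3 read from I: no other sharers -> C3=E (exclusive)] -> [I,I,I,E] (invalidations this op: 0; running total: 0)
Op 2: C3 write [C3 write: invalidate none -> C3=M] -> [I,I,I,M] (invalidations this op: 0; running total: 0)
Op 3: C1 write [C1 write: invalidate ['C3=M'] -> C1=M] -> [I,M,I,I] (invalidations this op: 1; running total: 1)
Op 4: C2 write [C2 write: invalidate ['C1=M'] -> C2=M] -> [I,I,M,I] (invalidations this op: 1; running total: 2)
Op 5: C1 read [C1 read from I: others=['C2=M'] -> C1=S, others downsized to S] -> [I,S,S,I] (invalidations this op: 0; running total: 2)
Op 6: C3 read [C3 read from I: others=['C1=S', 'C2=S'] -> C3=S, others downsized to S] -> [I,S,S,S] (invalidations this op: 0; running total: 2)
Op 7: C3 read [C3 read: already in S, no change] -> [I,S,S,S] (invalidations this op: 0; running total: 2)
Op 8: C1 read [C1 read: already in S, no change] -> [I,S,S,S] (invalidations this op: 0; running total: 2)
Op 9: C0 read [C0 read from I: others=['C1=S', 'C2=S', 'C3=S'] -> C0=S, others downsized to S] -> [S,S,S,S] (invalidations this op: 0; running total: 2)
Op 10: C1 read [C1 read: already in S, no change] -> [S,S,S,S] (invalidations this op: 0; running total: 2)
Op 11: C1 write [C1 write: invalidate ['C0=S', 'C2=S', 'C3=S'] -> C1=M] -> [I,M,I,I] (invalidations this op: 3; running total: 5)
Op 12: C3 read [C3 read from I: others=['C1=M'] -> C3=S, others downsized to S] -> [I,S,I,S] (invalidations this op: 0; running total: 5)

Answer: 5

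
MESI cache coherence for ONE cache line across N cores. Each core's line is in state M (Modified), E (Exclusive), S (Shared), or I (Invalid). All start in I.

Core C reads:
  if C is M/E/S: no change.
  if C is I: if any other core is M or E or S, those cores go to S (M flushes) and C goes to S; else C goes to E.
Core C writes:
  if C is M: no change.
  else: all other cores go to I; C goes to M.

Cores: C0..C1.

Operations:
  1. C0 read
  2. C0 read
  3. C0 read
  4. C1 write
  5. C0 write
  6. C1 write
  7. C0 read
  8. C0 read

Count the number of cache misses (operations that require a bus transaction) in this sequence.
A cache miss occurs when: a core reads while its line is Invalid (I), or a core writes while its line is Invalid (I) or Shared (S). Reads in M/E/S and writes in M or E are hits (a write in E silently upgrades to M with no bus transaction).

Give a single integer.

Op 1: C0 read [C0 read from I: no other sharers -> C0=E (exclusive)] -> [E,I] [MISS #1: read from I]
Op 2: C0 read [C0 read: already in E, no change] -> [E,I] [hit: read from E]
Op 3: C0 read [C0 read: already in E, no change] -> [E,I] [hit: read from E]
Op 4: C1 write [C1 write: invalidate ['C0=E'] -> C1=M] -> [I,M] [MISS #2: write from I]
Op 5: C0 write [C0 write: invalidate ['C1=M'] -> C0=M] -> [M,I] [MISS #3: write from I]
Op 6: C1 write [C1 write: invalidate ['C0=M'] -> C1=M] -> [I,M] [MISS #4: write from I]
Op 7: C0 read [C0 read from I: others=['C1=M'] -> C0=S, others downsized to S] -> [S,S] [MISS #5: read from I]
Op 8: C0 read [C0 read: already in S, no change] -> [S,S] [hit: read from S]

Answer: 5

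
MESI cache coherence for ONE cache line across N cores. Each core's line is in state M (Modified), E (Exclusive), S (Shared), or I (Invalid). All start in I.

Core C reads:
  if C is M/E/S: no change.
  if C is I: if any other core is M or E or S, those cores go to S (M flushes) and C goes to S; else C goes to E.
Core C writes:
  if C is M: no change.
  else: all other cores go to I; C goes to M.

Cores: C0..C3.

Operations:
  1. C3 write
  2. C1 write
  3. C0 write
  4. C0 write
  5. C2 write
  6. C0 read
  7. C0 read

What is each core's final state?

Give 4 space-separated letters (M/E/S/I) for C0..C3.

Op 1: C3 write [C3 write: invalidate none -> C3=M] -> [I,I,I,M]
Op 2: C1 write [C1 write: invalidate ['C3=M'] -> C1=M] -> [I,M,I,I]
Op 3: C0 write [C0 write: invalidate ['C1=M'] -> C0=M] -> [M,I,I,I]
Op 4: C0 write [C0 write: already M (modified), no change] -> [M,I,I,I]
Op 5: C2 write [C2 write: invalidate ['C0=M'] -> C2=M] -> [I,I,M,I]
Op 6: C0 read [C0 read from I: others=['C2=M'] -> C0=S, others downsized to S] -> [S,I,S,I]
Op 7: C0 read [C0 read: already in S, no change] -> [S,I,S,I]

Answer: S I S I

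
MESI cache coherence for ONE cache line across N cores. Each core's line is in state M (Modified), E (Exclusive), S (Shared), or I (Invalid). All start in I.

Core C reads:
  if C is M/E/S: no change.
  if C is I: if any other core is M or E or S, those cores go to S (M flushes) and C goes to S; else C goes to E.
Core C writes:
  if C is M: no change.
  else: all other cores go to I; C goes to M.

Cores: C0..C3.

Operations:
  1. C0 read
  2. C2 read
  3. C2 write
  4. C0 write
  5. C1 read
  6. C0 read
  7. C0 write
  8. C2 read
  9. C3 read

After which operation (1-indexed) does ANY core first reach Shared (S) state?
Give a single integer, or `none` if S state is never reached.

Answer: 2

Derivation:
Op 1: C0 read [C0 read from I: no other sharers -> C0=E (exclusive)] -> [E,I,I,I]
Op 2: C2 read [C2 read from I: others=['C0=E'] -> C2=S, others downsized to S] -> [S,I,S,I]
  -> First S state at op 2; remaining ops need not be traced.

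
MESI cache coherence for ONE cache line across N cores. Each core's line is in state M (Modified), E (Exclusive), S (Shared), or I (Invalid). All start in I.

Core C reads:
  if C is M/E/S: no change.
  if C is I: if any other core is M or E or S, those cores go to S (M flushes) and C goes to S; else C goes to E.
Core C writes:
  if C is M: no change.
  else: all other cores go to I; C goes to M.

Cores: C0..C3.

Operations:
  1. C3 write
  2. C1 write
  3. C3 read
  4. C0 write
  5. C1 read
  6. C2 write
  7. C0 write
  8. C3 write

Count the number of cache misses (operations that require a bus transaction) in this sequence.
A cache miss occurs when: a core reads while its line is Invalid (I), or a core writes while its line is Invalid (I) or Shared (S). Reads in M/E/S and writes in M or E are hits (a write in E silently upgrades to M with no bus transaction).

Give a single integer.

Op 1: C3 write [C3 write: invalidate none -> C3=M] -> [I,I,I,M] [MISS #1: write from I]
Op 2: C1 write [C1 write: invalidate ['C3=M'] -> C1=M] -> [I,M,I,I] [MISS #2: write from I]
Op 3: C3 read [C3 read from I: others=['C1=M'] -> C3=S, others downsized to S] -> [I,S,I,S] [MISS #3: read from I]
Op 4: C0 write [C0 write: invalidate ['C1=S', 'C3=S'] -> C0=M] -> [M,I,I,I] [MISS #4: write from I]
Op 5: C1 read [C1 read from I: others=['C0=M'] -> C1=S, others downsized to S] -> [S,S,I,I] [MISS #5: read from I]
Op 6: C2 write [C2 write: invalidate ['C0=S', 'C1=S'] -> C2=M] -> [I,I,M,I] [MISS #6: write from I]
Op 7: C0 write [C0 write: invalidate ['C2=M'] -> C0=M] -> [M,I,I,I] [MISS #7: write from I]
Op 8: C3 write [C3 write: invalidate ['C0=M'] -> C3=M] -> [I,I,I,M] [MISS #8: write from I]

Answer: 8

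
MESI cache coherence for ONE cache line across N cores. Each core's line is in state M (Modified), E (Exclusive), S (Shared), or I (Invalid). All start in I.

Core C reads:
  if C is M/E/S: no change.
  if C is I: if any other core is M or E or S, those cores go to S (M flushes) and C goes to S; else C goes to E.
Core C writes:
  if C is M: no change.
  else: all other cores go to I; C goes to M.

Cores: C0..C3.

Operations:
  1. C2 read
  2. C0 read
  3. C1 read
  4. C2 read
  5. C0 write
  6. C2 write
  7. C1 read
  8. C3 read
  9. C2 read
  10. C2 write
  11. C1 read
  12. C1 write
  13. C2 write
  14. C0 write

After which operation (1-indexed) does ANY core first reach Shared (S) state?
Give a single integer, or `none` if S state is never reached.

Op 1: C2 read [C2 read from I: no other sharers -> C2=E (exclusive)] -> [I,I,E,I]
Op 2: C0 read [C0 read from I: others=['C2=E'] -> C0=S, others downsized to S] -> [S,I,S,I]
  -> First S state at op 2; remaining ops need not be traced.

Answer: 2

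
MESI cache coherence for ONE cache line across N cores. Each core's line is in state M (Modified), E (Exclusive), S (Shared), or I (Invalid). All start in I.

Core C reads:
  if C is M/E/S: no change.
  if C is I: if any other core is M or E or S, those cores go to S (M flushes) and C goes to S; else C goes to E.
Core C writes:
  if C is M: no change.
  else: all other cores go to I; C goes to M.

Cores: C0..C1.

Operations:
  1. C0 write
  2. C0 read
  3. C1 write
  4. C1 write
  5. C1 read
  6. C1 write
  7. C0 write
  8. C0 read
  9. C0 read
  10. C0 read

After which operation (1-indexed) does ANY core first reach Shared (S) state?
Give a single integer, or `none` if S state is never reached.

Answer: none

Derivation:
Op 1: C0 write [C0 write: invalidate none -> C0=M] -> [M,I]
Op 2: C0 read [C0 read: already in M, no change] -> [M,I]
Op 3: C1 write [C1 write: invalidate ['C0=M'] -> C1=M] -> [I,M]
Op 4: C1 write [C1 write: already M (modified), no change] -> [I,M]
Op 5: C1 read [C1 read: already in M, no change] -> [I,M]
Op 6: C1 write [C1 write: already M (modified), no change] -> [I,M]
Op 7: C0 write [C0 write: invalidate ['C1=M'] -> C0=M] -> [M,I]
Op 8: C0 read [C0 read: already in M, no change] -> [M,I]
Op 9: C0 read [C0 read: already in M, no change] -> [M,I]
Op 10: C0 read [C0 read: already in M, no change] -> [M,I]
S state never reached in this sequence.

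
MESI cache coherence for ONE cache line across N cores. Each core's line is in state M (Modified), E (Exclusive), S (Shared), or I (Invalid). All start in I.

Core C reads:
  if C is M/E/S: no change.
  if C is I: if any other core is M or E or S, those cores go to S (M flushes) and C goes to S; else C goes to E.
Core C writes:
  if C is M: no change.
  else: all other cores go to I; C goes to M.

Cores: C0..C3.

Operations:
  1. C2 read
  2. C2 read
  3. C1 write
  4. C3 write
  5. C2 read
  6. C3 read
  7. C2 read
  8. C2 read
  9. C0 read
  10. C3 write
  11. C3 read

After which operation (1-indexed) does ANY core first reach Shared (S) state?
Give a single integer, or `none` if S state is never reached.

Answer: 5

Derivation:
Op 1: C2 read [C2 read from I: no other sharers -> C2=E (exclusive)] -> [I,I,E,I]
Op 2: C2 read [C2 read: already in E, no change] -> [I,I,E,I]
Op 3: C1 write [C1 write: invalidate ['C2=E'] -> C1=M] -> [I,M,I,I]
Op 4: C3 write [C3 write: invalidate ['C1=M'] -> C3=M] -> [I,I,I,M]
Op 5: C2 read [C2 read from I: others=['C3=M'] -> C2=S, others downsized to S] -> [I,I,S,S]
  -> First S state at op 5; remaining ops need not be traced.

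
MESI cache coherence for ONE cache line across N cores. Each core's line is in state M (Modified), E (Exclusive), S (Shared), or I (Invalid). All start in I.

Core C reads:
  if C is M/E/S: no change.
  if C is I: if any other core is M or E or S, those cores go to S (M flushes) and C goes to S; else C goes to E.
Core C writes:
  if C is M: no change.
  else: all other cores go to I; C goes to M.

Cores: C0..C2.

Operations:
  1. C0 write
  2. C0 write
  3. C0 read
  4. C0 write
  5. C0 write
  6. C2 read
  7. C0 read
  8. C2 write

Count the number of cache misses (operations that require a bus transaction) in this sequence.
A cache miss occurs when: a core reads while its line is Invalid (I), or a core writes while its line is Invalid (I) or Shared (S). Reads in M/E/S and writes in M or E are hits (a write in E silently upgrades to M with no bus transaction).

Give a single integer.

Answer: 3

Derivation:
Op 1: C0 write [C0 write: invalidate none -> C0=M] -> [M,I,I] [MISS #1: write from I]
Op 2: C0 write [C0 write: already M (modified), no change] -> [M,I,I] [hit: write from M]
Op 3: C0 read [C0 read: already in M, no change] -> [M,I,I] [hit: read from M]
Op 4: C0 write [C0 write: already M (modified), no change] -> [M,I,I] [hit: write from M]
Op 5: C0 write [C0 write: already M (modified), no change] -> [M,I,I] [hit: write from M]
Op 6: C2 read [C2 read from I: others=['C0=M'] -> C2=S, others downsized to S] -> [S,I,S] [MISS #2: read from I]
Op 7: C0 read [C0 read: already in S, no change] -> [S,I,S] [hit: read from S]
Op 8: C2 write [C2 write: invalidate ['C0=S'] -> C2=M] -> [I,I,M] [MISS #3: write from S]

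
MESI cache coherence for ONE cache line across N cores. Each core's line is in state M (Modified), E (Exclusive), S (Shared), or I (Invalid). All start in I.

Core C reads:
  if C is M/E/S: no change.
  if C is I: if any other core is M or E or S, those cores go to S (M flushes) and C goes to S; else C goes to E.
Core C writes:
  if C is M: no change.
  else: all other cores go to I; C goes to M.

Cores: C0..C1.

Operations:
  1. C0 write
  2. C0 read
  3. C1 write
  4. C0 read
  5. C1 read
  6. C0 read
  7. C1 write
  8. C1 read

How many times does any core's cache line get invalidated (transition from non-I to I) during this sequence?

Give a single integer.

Op 1: C0 write [C0 write: invalidate none -> C0=M] -> [M,I] (invalidations this op: 0; running total: 0)
Op 2: C0 read [C0 read: already in M, no change] -> [M,I] (invalidations this op: 0; running total: 0)
Op 3: C1 write [C1 write: invalidate ['C0=M'] -> C1=M] -> [I,M] (invalidations this op: 1; running total: 1)
Op 4: C0 read [C0 read from I: others=['C1=M'] -> C0=S, others downsized to S] -> [S,S] (invalidations this op: 0; running total: 1)
Op 5: C1 read [C1 read: already in S, no change] -> [S,S] (invalidations this op: 0; running total: 1)
Op 6: C0 read [C0 read: already in S, no change] -> [S,S] (invalidations this op: 0; running total: 1)
Op 7: C1 write [C1 write: invalidate ['C0=S'] -> C1=M] -> [I,M] (invalidations this op: 1; running total: 2)
Op 8: C1 read [C1 read: already in M, no change] -> [I,M] (invalidations this op: 0; running total: 2)

Answer: 2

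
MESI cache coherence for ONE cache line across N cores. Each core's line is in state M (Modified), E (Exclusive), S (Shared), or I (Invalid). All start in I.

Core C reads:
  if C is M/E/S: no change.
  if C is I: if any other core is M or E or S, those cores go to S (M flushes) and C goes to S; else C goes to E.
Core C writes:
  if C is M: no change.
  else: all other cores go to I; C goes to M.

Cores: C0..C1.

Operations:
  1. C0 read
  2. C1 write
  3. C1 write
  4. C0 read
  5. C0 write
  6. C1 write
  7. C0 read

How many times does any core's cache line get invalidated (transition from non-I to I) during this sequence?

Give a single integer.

Answer: 3

Derivation:
Op 1: C0 read [C0 read from I: no other sharers -> C0=E (exclusive)] -> [E,I] (invalidations this op: 0; running total: 0)
Op 2: C1 write [C1 write: invalidate ['C0=E'] -> C1=M] -> [I,M] (invalidations this op: 1; running total: 1)
Op 3: C1 write [C1 write: already M (modified), no change] -> [I,M] (invalidations this op: 0; running total: 1)
Op 4: C0 read [C0 read from I: others=['C1=M'] -> C0=S, others downsized to S] -> [S,S] (invalidations this op: 0; running total: 1)
Op 5: C0 write [C0 write: invalidate ['C1=S'] -> C0=M] -> [M,I] (invalidations this op: 1; running total: 2)
Op 6: C1 write [C1 write: invalidate ['C0=M'] -> C1=M] -> [I,M] (invalidations this op: 1; running total: 3)
Op 7: C0 read [C0 read from I: others=['C1=M'] -> C0=S, others downsized to S] -> [S,S] (invalidations this op: 0; running total: 3)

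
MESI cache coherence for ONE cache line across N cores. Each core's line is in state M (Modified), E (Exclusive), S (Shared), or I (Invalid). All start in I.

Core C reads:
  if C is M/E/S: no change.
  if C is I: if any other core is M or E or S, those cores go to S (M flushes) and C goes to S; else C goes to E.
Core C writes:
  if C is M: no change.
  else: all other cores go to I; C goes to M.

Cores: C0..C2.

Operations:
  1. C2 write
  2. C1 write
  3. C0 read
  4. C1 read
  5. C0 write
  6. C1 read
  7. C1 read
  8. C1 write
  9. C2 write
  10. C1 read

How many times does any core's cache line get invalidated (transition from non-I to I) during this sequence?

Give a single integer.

Answer: 4

Derivation:
Op 1: C2 write [C2 write: invalidate none -> C2=M] -> [I,I,M] (invalidations this op: 0; running total: 0)
Op 2: C1 write [C1 write: invalidate ['C2=M'] -> C1=M] -> [I,M,I] (invalidations this op: 1; running total: 1)
Op 3: C0 read [C0 read from I: others=['C1=M'] -> C0=S, others downsized to S] -> [S,S,I] (invalidations this op: 0; running total: 1)
Op 4: C1 read [C1 read: already in S, no change] -> [S,S,I] (invalidations this op: 0; running total: 1)
Op 5: C0 write [C0 write: invalidate ['C1=S'] -> C0=M] -> [M,I,I] (invalidations this op: 1; running total: 2)
Op 6: C1 read [C1 read from I: others=['C0=M'] -> C1=S, others downsized to S] -> [S,S,I] (invalidations this op: 0; running total: 2)
Op 7: C1 read [C1 read: already in S, no change] -> [S,S,I] (invalidations this op: 0; running total: 2)
Op 8: C1 write [C1 write: invalidate ['C0=S'] -> C1=M] -> [I,M,I] (invalidations this op: 1; running total: 3)
Op 9: C2 write [C2 write: invalidate ['C1=M'] -> C2=M] -> [I,I,M] (invalidations this op: 1; running total: 4)
Op 10: C1 read [C1 read from I: others=['C2=M'] -> C1=S, others downsized to S] -> [I,S,S] (invalidations this op: 0; running total: 4)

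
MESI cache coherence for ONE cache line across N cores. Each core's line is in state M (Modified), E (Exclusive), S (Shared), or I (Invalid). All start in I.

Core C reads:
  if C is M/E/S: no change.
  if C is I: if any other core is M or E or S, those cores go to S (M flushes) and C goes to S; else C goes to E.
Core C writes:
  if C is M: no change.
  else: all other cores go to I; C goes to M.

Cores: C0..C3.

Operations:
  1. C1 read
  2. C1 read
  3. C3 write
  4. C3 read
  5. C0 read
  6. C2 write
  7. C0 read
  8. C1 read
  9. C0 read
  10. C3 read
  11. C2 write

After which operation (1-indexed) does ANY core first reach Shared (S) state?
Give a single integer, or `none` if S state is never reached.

Op 1: C1 read [C1 read from I: no other sharers -> C1=E (exclusive)] -> [I,E,I,I]
Op 2: C1 read [C1 read: already in E, no change] -> [I,E,I,I]
Op 3: C3 write [C3 write: invalidate ['C1=E'] -> C3=M] -> [I,I,I,M]
Op 4: C3 read [C3 read: already in M, no change] -> [I,I,I,M]
Op 5: C0 read [C0 read from I: others=['C3=M'] -> C0=S, others downsized to S] -> [S,I,I,S]
  -> First S state at op 5; remaining ops need not be traced.

Answer: 5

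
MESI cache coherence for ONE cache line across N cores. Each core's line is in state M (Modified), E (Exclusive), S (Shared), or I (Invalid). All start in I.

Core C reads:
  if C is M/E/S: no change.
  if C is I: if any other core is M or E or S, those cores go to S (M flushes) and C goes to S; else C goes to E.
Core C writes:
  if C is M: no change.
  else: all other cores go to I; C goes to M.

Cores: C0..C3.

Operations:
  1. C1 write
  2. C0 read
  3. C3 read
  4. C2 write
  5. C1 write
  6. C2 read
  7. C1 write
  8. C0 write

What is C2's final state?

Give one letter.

Op 1: C1 write [C1 write: invalidate none -> C1=M] -> [I,M,I,I]
Op 2: C0 read [C0 read from I: others=['C1=M'] -> C0=S, others downsized to S] -> [S,S,I,I]
Op 3: C3 read [C3 read from I: others=['C0=S', 'C1=S'] -> C3=S, others downsized to S] -> [S,S,I,S]
Op 4: C2 write [C2 write: invalidate ['C0=S', 'C1=S', 'C3=S'] -> C2=M] -> [I,I,M,I]
Op 5: C1 write [C1 write: invalidate ['C2=M'] -> C1=M] -> [I,M,I,I]
Op 6: C2 read [C2 read from I: others=['C1=M'] -> C2=S, others downsized to S] -> [I,S,S,I]
Op 7: C1 write [C1 write: invalidate ['C2=S'] -> C1=M] -> [I,M,I,I]
Op 8: C0 write [C0 write: invalidate ['C1=M'] -> C0=M] -> [M,I,I,I]

Answer: I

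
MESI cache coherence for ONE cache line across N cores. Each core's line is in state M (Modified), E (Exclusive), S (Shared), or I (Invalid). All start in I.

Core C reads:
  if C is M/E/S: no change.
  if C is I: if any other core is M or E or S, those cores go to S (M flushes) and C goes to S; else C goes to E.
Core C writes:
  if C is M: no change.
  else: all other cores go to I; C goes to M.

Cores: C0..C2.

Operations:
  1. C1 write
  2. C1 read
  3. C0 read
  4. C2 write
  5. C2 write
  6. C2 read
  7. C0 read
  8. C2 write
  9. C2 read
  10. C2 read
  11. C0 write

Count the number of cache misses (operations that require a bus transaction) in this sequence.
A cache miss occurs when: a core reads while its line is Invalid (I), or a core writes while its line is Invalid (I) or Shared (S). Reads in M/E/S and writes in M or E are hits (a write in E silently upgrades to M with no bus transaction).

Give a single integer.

Answer: 6

Derivation:
Op 1: C1 write [C1 write: invalidate none -> C1=M] -> [I,M,I] [MISS #1: write from I]
Op 2: C1 read [C1 read: already in M, no change] -> [I,M,I] [hit: read from M]
Op 3: C0 read [C0 read from I: others=['C1=M'] -> C0=S, others downsized to S] -> [S,S,I] [MISS #2: read from I]
Op 4: C2 write [C2 write: invalidate ['C0=S', 'C1=S'] -> C2=M] -> [I,I,M] [MISS #3: write from I]
Op 5: C2 write [C2 write: already M (modified), no change] -> [I,I,M] [hit: write from M]
Op 6: C2 read [C2 read: already in M, no change] -> [I,I,M] [hit: read from M]
Op 7: C0 read [C0 read from I: others=['C2=M'] -> C0=S, others downsized to S] -> [S,I,S] [MISS #4: read from I]
Op 8: C2 write [C2 write: invalidate ['C0=S'] -> C2=M] -> [I,I,M] [MISS #5: write from S]
Op 9: C2 read [C2 read: already in M, no change] -> [I,I,M] [hit: read from M]
Op 10: C2 read [C2 read: already in M, no change] -> [I,I,M] [hit: read from M]
Op 11: C0 write [C0 write: invalidate ['C2=M'] -> C0=M] -> [M,I,I] [MISS #6: write from I]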